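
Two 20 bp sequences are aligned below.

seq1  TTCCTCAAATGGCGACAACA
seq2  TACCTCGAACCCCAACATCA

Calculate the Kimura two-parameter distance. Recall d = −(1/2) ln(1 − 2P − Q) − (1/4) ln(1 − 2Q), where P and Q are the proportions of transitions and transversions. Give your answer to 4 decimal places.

0.4743

Of 20 sites, 3 differences are transitions and 4 are transversions, so P = 3/20 = 0.15 and Q = 4/20 = 0.2.
Under the Kimura two-parameter model, d = −½ ln(1 − 2P − Q) − ¼ ln(1 − 2Q).
1 − 2P − Q = 0.5, giving −½ ln(0.5) = 0.346574.
1 − 2Q = 0.6, giving −¼ ln(0.6) = 0.127706.
d = 0.346574 + 0.127706 = 0.474280.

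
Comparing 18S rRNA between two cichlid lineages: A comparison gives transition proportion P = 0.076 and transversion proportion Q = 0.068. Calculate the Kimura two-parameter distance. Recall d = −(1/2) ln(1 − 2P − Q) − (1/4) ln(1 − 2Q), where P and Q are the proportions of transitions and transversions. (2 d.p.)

Under the Kimura two-parameter model, d = −½ ln(1 − 2P − Q) − ¼ ln(1 − 2Q).
1 − 2P − Q = 0.78, giving −½ ln(0.78) = 0.124231.
1 − 2Q = 0.864, giving −¼ ln(0.864) = 0.036546.
d = 0.124231 + 0.036546 = 0.160777.

0.16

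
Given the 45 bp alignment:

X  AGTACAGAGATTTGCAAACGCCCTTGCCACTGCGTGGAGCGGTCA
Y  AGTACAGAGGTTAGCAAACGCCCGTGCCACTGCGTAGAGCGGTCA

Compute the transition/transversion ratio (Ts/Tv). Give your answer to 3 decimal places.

Transitions are A↔G and C↔T; transversions are all other mismatches.
Transitions: 2. Transversions: 2.
R = 2/2 = 1.000.

1.000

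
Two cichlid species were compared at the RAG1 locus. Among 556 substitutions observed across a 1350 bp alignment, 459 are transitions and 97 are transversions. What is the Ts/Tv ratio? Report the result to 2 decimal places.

R = 459/97 = 4.731958… ≈ 4.73 (to 2 d.p.).

4.73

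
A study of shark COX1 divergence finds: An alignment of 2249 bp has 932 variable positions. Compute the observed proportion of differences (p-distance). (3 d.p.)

p = 932/2249 = 0.414406… ≈ 0.414 (to 3 d.p.).

0.414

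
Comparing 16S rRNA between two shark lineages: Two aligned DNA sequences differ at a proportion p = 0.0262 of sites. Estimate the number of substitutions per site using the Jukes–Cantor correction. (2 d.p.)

0.03

d = −(3/4) ln(1 − 4p/3) = −0.75 ln(1 − 0.034933) = −0.75 ln(0.965067)
  = −0.75 × (-0.035558) = 0.026669 substitutions/site.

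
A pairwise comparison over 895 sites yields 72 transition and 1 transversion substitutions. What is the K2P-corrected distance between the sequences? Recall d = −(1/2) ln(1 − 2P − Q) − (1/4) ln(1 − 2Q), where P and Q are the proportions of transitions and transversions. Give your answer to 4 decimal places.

0.0889

P = 72/895 ≈ 0.080447 and Q = 1/895 ≈ 0.001117.
Under the Kimura two-parameter model, d = −½ ln(1 − 2P − Q) − ¼ ln(1 − 2Q).
1 − 2P − Q = 0.837989, giving −½ ln(0.837989) = 0.088375.
1 − 2Q = 0.997766, giving −¼ ln(0.997766) = 0.000559.
d = 0.088375 + 0.000559 = 0.088934.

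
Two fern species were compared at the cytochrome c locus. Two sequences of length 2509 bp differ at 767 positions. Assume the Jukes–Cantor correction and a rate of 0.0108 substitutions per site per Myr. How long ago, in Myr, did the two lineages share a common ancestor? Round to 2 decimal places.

18.18

p = 767/2509 ≈ 0.305699.
d = −(3/4) ln(1 − 4p/3) = −0.75 ln(1 − 0.407599) = −0.75 ln(0.592401)
  = −0.75 × (-0.523572) = 0.392679 substitutions/site.
Under a molecular clock d = 2μt, so t = d/(2μ) = 0.392679 / (2 × 0.0108) = 18.18 Myr.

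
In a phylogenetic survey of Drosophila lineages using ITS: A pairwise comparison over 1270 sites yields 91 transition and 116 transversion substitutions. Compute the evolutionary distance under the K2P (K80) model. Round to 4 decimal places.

0.1841

P = 91/1270 ≈ 0.071654 and Q = 116/1270 ≈ 0.091339.
Under the Kimura two-parameter model, d = −½ ln(1 − 2P − Q) − ¼ ln(1 − 2Q).
1 − 2P − Q = 0.765353, giving −½ ln(0.765353) = 0.133709.
1 − 2Q = 0.817322, giving −¼ ln(0.817322) = 0.050431.
d = 0.133709 + 0.050431 = 0.184140.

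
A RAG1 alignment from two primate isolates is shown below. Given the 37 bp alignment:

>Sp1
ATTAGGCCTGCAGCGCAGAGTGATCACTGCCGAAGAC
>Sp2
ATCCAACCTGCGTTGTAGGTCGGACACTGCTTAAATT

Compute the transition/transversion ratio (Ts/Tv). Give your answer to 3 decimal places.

2.000

Transitions are A↔G and C↔T; transversions are all other mismatches.
Transitions: 12. Transversions: 6.
R = 12/6 = 2.000.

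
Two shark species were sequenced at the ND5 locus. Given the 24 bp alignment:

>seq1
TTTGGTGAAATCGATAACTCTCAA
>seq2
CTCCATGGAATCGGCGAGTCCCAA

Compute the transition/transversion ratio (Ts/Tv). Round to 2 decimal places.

Transitions are A↔G and C↔T; transversions are all other mismatches.
Transitions: 8. Transversions: 2.
R = 8/2 = 4.00.

4.00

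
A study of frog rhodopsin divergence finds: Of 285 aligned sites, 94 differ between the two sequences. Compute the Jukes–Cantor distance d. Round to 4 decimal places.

p = 94/285 ≈ 0.329825.
d = −(3/4) ln(1 − 4p/3) = −0.75 ln(1 − 0.439767) = −0.75 ln(0.560233)
  = −0.75 × (-0.579403) = 0.434552 substitutions/site.

0.4346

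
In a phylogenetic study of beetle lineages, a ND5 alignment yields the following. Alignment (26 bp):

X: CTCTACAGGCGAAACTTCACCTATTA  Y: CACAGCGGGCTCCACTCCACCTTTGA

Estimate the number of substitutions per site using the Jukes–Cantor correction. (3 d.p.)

The sequences differ at 10 of 26 sites (2, 4, 5, 7, 11, 12, 13, 17, 23, 25), so p = 10/26 ≈ 0.384615.
d = −(3/4) ln(1 − 4p/3) = −0.75 ln(1 − 0.51282) = −0.75 ln(0.48718)
  = −0.75 × (-0.719122) = 0.539342 substitutions/site.

0.539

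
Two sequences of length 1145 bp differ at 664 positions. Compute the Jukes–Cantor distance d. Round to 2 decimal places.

p = 664/1145 ≈ 0.579913.
d = −(3/4) ln(1 − 4p/3) = −0.75 ln(1 − 0.773217) = −0.75 ln(0.226783)
  = −0.75 × (-1.483762) = 1.112822 substitutions/site.

1.11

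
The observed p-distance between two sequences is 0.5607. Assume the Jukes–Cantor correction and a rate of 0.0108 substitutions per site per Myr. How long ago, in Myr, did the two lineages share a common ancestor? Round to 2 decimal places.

47.80

d = −(3/4) ln(1 − 4p/3) = −0.75 ln(1 − 0.7476) = −0.75 ln(0.2524)
  = −0.75 × (-1.376740) = 1.032555 substitutions/site.
Under a molecular clock d = 2μt, so t = d/(2μ) = 1.032555 / (2 × 0.0108) = 47.80 Myr.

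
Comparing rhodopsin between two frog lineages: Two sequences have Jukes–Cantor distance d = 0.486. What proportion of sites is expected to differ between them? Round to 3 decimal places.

p = (3/4)(1 − e^(−4d/3)) = 0.75 × (1 − e^(-0.648)) = 0.75 × (1 − 0.523091) = 0.357682.

0.358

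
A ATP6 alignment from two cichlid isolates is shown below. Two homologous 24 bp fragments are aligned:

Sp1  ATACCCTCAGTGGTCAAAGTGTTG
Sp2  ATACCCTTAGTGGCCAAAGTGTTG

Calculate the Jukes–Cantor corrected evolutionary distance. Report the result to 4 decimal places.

The sequences differ at 2 of 24 sites (8, 14), so p = 2/24 ≈ 0.083333.
d = −(3/4) ln(1 − 4p/3) = −0.75 ln(1 − 0.111111) = −0.75 ln(0.888889)
  = −0.75 × (-0.117783) = 0.088337 substitutions/site.

0.0883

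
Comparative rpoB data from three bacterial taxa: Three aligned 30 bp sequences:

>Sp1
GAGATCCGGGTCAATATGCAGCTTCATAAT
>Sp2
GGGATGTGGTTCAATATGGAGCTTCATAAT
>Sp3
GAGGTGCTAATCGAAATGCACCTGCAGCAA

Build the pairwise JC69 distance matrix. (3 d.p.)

Sp1–Sp2: 5/30 sites differ → p ≈ 0.166667, d = −0.75 ln(1 − 0.222223) = 0.188487 ≈ 0.188.
Sp1–Sp3: 12/30 sites differ → p = 0.4, d = −0.75 ln(1 − 0.533333) = 0.571605 ≈ 0.572.
Sp2–Sp3: 14/30 sites differ → p ≈ 0.466667, d = −0.75 ln(1 − 0.622223) = 0.730088 ≈ 0.730.

d(Sp1,Sp2) = 0.188, d(Sp1,Sp3) = 0.572, d(Sp2,Sp3) = 0.730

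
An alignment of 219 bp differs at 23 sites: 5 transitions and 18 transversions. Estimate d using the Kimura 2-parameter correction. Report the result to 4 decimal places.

P = 5/219 ≈ 0.022831 and Q = 18/219 ≈ 0.082192.
Under the Kimura two-parameter model, d = −½ ln(1 − 2P − Q) − ¼ ln(1 − 2Q).
1 − 2P − Q = 0.872146, giving −½ ln(0.872146) = 0.068399.
1 − 2Q = 0.835616, giving −¼ ln(0.835616) = 0.044897.
d = 0.068399 + 0.044897 = 0.113296.

0.1133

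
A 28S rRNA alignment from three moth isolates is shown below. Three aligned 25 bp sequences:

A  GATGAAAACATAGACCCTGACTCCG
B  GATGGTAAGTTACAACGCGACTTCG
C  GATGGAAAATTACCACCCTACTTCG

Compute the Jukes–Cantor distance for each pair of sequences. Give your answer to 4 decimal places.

A–B: 9/25 sites differ → p = 0.36, d = −0.75 ln(1 − 0.48) = 0.490445 ≈ 0.4904.
A–C: 9/25 sites differ → p = 0.36, d = −0.75 ln(1 − 0.48) = 0.490445 ≈ 0.4904.
B–C: 5/25 sites differ → p = 0.2, d = −0.75 ln(1 − 0.266667) = 0.232617 ≈ 0.2326.

d(A,B) = 0.4904, d(A,C) = 0.4904, d(B,C) = 0.2326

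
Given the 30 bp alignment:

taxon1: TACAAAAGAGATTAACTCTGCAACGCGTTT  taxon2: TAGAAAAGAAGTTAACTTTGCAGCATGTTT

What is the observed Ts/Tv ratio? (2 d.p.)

Transitions are A↔G and C↔T; transversions are all other mismatches.
Transitions: 6. Transversions: 1.
R = 6/1 = 6.00.

6.00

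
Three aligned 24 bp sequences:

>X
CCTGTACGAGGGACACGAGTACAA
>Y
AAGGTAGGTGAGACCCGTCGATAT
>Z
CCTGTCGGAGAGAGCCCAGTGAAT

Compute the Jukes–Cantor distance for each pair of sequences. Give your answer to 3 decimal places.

X–Y: 12/24 sites differ → p = 0.5, d = −0.75 ln(1 − 0.666667) = 0.823960 ≈ 0.824.
X–Z: 9/24 sites differ → p = 0.375, d = −0.75 ln(1 − 0.5) = 0.519860 ≈ 0.520.
Y–Z: 12/24 sites differ → p = 0.5, d = −0.75 ln(1 − 0.666667) = 0.823960 ≈ 0.824.

d(X,Y) = 0.824, d(X,Z) = 0.520, d(Y,Z) = 0.824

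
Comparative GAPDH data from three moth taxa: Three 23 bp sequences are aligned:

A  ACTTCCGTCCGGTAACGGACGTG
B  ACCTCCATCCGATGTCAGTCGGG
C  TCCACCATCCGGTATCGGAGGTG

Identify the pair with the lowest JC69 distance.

A–B: 8/23 differ, p = 0.348, d = 0.467.
A–C: 6/23 differ, p = 0.261, d = 0.321.
B–C: 8/23 differ, p = 0.348, d = 0.467.
The smallest distance is between A and C.

A and C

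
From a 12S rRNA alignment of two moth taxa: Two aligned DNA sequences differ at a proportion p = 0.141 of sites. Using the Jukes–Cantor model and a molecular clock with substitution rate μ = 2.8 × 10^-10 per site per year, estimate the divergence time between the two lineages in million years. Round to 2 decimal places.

d = −(3/4) ln(1 − 4p/3) = −0.75 ln(1 − 0.188) = −0.75 ln(0.812)
  = −0.75 × (-0.208255) = 0.156191 substitutions/site.
Under a molecular clock d = 2μt, so t = d/(2μ) = 0.156191 / (2 × 2.8 × 10^-10) = 278.91 million years.

278.91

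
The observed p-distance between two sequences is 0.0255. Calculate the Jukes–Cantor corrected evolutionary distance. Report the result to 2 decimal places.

d = −(3/4) ln(1 − 4p/3) = −0.75 ln(1 − 0.034) = −0.75 ln(0.966)
  = −0.75 × (-0.034591) = 0.025943 substitutions/site.

0.03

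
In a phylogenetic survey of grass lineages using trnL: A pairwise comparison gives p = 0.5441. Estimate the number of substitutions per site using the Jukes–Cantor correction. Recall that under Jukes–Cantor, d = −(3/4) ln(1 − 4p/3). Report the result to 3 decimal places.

0.970

d = −(3/4) ln(1 − 4p/3) = −0.75 ln(1 − 0.725467) = −0.75 ln(0.274533)
  = −0.75 × (-1.292684) = 0.969513 substitutions/site.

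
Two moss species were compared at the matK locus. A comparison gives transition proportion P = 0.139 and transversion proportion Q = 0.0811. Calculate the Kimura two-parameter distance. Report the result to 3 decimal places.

Under the Kimura two-parameter model, d = −½ ln(1 − 2P − Q) − ¼ ln(1 − 2Q).
1 − 2P − Q = 0.6409, giving −½ ln(0.6409) = 0.222441.
1 − 2Q = 0.8378, giving −¼ ln(0.8378) = 0.044244.
d = 0.222441 + 0.044244 = 0.266685.

0.267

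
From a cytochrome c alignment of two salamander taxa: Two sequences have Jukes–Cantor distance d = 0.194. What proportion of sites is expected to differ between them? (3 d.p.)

0.171

p = (3/4)(1 − e^(−4d/3)) = 0.75 × (1 − e^(-0.258667)) = 0.75 × (1 − 0.772080) = 0.170940.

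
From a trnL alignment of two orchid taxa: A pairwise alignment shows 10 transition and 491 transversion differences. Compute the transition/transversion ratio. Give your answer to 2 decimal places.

0.02

R = 10/491 = 0.020366… ≈ 0.02 (to 2 d.p.).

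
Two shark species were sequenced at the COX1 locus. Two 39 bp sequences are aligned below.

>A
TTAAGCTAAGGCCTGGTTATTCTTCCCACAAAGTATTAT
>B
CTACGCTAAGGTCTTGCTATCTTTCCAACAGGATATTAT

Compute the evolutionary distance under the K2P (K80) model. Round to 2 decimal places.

0.38

Of 39 sites, 8 differences are transitions and 3 are transversions, so P = 8/39 ≈ 0.205128 and Q = 3/39 ≈ 0.076923.
Under the Kimura two-parameter model, d = −½ ln(1 − 2P − Q) − ¼ ln(1 − 2Q).
1 − 2P − Q = 0.512821, giving −½ ln(0.512821) = 0.333914.
1 − 2Q = 0.846154, giving −¼ ln(0.846154) = 0.041763.
d = 0.333914 + 0.041763 = 0.375677.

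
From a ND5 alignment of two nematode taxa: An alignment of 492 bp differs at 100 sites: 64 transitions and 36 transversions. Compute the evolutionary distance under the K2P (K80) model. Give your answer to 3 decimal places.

0.242

P = 64/492 ≈ 0.130081 and Q = 36/492 ≈ 0.073171.
Under the Kimura two-parameter model, d = −½ ln(1 − 2P − Q) − ¼ ln(1 − 2Q).
1 − 2P − Q = 0.666667, giving −½ ln(0.666667) = 0.202732.
1 − 2Q = 0.853658, giving −¼ ln(0.853658) = 0.039556.
d = 0.202732 + 0.039556 = 0.242288.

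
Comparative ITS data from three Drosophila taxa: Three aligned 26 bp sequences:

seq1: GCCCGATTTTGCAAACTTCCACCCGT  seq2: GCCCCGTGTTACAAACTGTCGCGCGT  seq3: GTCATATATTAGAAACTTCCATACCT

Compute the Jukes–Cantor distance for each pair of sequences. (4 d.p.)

d(seq1,seq2) = 0.3961, d(seq1,seq3) = 0.4643, d(seq2,seq3) = 0.7166

seq1–seq2: 8/26 sites differ → p ≈ 0.307692, d = −0.75 ln(1 − 0.410256) = 0.396050 ≈ 0.3961.
seq1–seq3: 9/26 sites differ → p ≈ 0.346154, d = −0.75 ln(1 − 0.461539) = 0.464280 ≈ 0.4643.
seq2–seq3: 12/26 sites differ → p ≈ 0.461538, d = −0.75 ln(1 − 0.615384) = 0.716632 ≈ 0.7166.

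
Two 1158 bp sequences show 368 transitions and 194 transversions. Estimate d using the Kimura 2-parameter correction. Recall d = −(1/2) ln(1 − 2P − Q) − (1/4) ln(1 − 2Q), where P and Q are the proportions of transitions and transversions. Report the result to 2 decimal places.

P = 368/1158 ≈ 0.317789 and Q = 194/1158 ≈ 0.16753.
Under the Kimura two-parameter model, d = −½ ln(1 − 2P − Q) − ¼ ln(1 − 2Q).
1 − 2P − Q = 0.196892, giving −½ ln(0.196892) = 0.812550.
1 − 2Q = 0.66494, giving −¼ ln(0.66494) = 0.102015.
d = 0.812550 + 0.102015 = 0.914565.

0.91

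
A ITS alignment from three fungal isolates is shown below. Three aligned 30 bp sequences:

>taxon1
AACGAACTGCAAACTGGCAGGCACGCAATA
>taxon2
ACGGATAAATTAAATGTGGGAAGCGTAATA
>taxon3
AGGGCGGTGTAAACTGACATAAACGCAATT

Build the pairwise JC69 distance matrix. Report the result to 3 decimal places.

taxon1–taxon2: 16/30 sites differ → p ≈ 0.533333, d = −0.75 ln(1 − 0.711111) = 0.931285 ≈ 0.931.
taxon1–taxon3: 11/30 sites differ → p ≈ 0.366667, d = −0.75 ln(1 − 0.488889) = 0.503376 ≈ 0.503.
taxon2–taxon3: 15/30 sites differ → p = 0.5, d = −0.75 ln(1 − 0.666667) = 0.823960 ≈ 0.824.

d(taxon1,taxon2) = 0.931, d(taxon1,taxon3) = 0.503, d(taxon2,taxon3) = 0.824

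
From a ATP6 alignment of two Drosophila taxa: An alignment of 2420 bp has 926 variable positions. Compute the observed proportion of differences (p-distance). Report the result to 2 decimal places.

p = 926/2420 = 0.382644… ≈ 0.38 (to 2 d.p.).

0.38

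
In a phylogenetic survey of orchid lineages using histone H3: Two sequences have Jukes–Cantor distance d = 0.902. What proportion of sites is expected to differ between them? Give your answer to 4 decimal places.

0.5247

p = (3/4)(1 − e^(−4d/3)) = 0.75 × (1 − e^(-1.202667)) = 0.75 × (1 − 0.300392) = 0.524706.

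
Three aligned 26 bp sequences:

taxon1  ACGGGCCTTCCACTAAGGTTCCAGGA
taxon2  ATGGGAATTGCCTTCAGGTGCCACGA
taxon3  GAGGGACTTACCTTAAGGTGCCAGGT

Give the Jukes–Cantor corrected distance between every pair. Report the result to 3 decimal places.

taxon1–taxon2: 9/26 sites differ → p ≈ 0.346154, d = −0.75 ln(1 − 0.461539) = 0.464280 ≈ 0.464.
taxon1–taxon3: 8/26 sites differ → p ≈ 0.307692, d = −0.75 ln(1 − 0.410256) = 0.396050 ≈ 0.396.
taxon2–taxon3: 7/26 sites differ → p ≈ 0.269231, d = −0.75 ln(1 − 0.358975) = 0.333515 ≈ 0.334.

d(taxon1,taxon2) = 0.464, d(taxon1,taxon3) = 0.396, d(taxon2,taxon3) = 0.334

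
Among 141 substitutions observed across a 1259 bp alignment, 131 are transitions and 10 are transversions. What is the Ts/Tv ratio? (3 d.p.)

R = 131/10 = 13.100.

13.100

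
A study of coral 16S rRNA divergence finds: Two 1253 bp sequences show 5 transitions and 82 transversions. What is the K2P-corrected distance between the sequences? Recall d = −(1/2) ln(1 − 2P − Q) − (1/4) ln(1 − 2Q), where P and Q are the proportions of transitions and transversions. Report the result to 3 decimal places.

0.073

P = 5/1253 ≈ 0.00399 and Q = 82/1253 ≈ 0.065443.
Under the Kimura two-parameter model, d = −½ ln(1 − 2P − Q) − ¼ ln(1 − 2Q).
1 − 2P − Q = 0.926577, giving −½ ln(0.926577) = 0.038129.
1 − 2Q = 0.869114, giving −¼ ln(0.869114) = 0.035070.
d = 0.038129 + 0.035070 = 0.073199.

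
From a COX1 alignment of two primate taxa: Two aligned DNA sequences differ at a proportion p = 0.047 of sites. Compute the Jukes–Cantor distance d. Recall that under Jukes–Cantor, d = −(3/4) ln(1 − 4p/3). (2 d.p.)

0.05

d = −(3/4) ln(1 − 4p/3) = −0.75 ln(1 − 0.062667) = −0.75 ln(0.937333)
  = −0.75 × (-0.064717) = 0.048538 substitutions/site.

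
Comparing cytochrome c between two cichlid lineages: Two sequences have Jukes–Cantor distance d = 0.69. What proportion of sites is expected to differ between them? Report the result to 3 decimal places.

p = (3/4)(1 − e^(−4d/3)) = 0.75 × (1 − e^(-0.92)) = 0.75 × (1 − 0.398519) = 0.451111.

0.451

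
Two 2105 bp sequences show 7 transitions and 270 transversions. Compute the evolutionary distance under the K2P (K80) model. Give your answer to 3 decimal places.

P = 7/2105 ≈ 0.003325 and Q = 270/2105 ≈ 0.128266.
Under the Kimura two-parameter model, d = −½ ln(1 − 2P − Q) − ¼ ln(1 − 2Q).
1 − 2P − Q = 0.865084, giving −½ ln(0.865084) = 0.072464.
1 − 2Q = 0.743468, giving −¼ ln(0.743468) = 0.074107.
d = 0.072464 + 0.074107 = 0.146571.

0.147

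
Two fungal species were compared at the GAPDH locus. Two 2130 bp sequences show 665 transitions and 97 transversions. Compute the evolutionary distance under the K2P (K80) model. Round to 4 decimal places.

P = 665/2130 ≈ 0.312207 and Q = 97/2130 ≈ 0.04554.
Under the Kimura two-parameter model, d = −½ ln(1 − 2P − Q) − ¼ ln(1 − 2Q).
1 − 2P − Q = 0.330046, giving −½ ln(0.330046) = 0.554262.
1 − 2Q = 0.90892, giving −¼ ln(0.90892) = 0.023875.
d = 0.554262 + 0.023875 = 0.578137.

0.5781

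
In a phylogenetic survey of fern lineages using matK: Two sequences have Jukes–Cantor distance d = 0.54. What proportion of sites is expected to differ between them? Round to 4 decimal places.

0.3849

p = (3/4)(1 − e^(−4d/3)) = 0.75 × (1 − e^(-0.72)) = 0.75 × (1 − 0.486752) = 0.384936.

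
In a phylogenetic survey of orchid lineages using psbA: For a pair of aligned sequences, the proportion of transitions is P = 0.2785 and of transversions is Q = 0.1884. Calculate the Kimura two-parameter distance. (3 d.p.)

Under the Kimura two-parameter model, d = −½ ln(1 − 2P − Q) − ¼ ln(1 − 2Q).
1 − 2P − Q = 0.2546, giving −½ ln(0.2546) = 0.684031.
1 − 2Q = 0.6232, giving −¼ ln(0.6232) = 0.118222.
d = 0.684031 + 0.118222 = 0.802253.

0.802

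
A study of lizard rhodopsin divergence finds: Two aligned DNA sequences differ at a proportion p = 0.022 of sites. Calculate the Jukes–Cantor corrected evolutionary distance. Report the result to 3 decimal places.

0.022

d = −(3/4) ln(1 − 4p/3) = −0.75 ln(1 − 0.029333) = −0.75 ln(0.970667)
  = −0.75 × (-0.029772) = 0.022329 substitutions/site.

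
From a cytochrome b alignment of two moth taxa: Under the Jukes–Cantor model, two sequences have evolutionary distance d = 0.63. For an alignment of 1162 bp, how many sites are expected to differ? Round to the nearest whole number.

495

Invert JC69: p = (3/4)(1 − e^(−4d/3)) = 0.75 × (1 − e^(-0.84)) = 0.75 × (1 − 0.431711) = 0.426217.
Expected differing sites = pL ≈ 0.426217 × 1162 = 495.264154 ≈ 495.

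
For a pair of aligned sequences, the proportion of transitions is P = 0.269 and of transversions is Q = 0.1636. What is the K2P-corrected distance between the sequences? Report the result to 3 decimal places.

Under the Kimura two-parameter model, d = −½ ln(1 − 2P − Q) − ¼ ln(1 − 2Q).
1 − 2P − Q = 0.2984, giving −½ ln(0.2984) = 0.604660.
1 − 2Q = 0.6728, giving −¼ ln(0.6728) = 0.099077.
d = 0.604660 + 0.099077 = 0.703737.

0.704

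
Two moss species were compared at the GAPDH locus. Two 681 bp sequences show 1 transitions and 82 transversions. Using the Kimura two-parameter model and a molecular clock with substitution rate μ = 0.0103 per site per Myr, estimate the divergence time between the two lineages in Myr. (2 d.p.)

P = 1/681 ≈ 0.001468 and Q = 82/681 ≈ 0.120411.
Under the Kimura two-parameter model, d = −½ ln(1 − 2P − Q) − ¼ ln(1 − 2Q).
1 − 2P − Q = 0.876653, giving −½ ln(0.876653) = 0.065822.
1 − 2Q = 0.759178, giving −¼ ln(0.759178) = 0.068880.
d = 0.065822 + 0.068880 = 0.134702.
Under a molecular clock d = 2μt, so t = d/(2μ) = 0.134702 / (2 × 0.0103) = 6.54 Myr.

6.54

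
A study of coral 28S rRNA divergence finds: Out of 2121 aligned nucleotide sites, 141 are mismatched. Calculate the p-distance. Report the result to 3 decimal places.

p = 141/2121 = 0.066478… ≈ 0.066 (to 3 d.p.).

0.066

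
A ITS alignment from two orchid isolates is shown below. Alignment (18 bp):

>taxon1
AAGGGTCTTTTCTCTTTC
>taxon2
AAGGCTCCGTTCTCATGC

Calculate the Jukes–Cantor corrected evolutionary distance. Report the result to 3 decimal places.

The sequences differ at 5 of 18 sites (5, 8, 9, 15, 17), so p = 5/18 ≈ 0.277778.
d = −(3/4) ln(1 − 4p/3) = −0.75 ln(1 − 0.370371) = −0.75 ln(0.629629)
  = −0.75 × (-0.462625) = 0.346969 substitutions/site.

0.347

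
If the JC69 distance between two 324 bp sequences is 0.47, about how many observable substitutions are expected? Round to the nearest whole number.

113

Invert JC69: p = (3/4)(1 − e^(−4d/3)) = 0.75 × (1 − e^(-0.626667)) = 0.75 × (1 − 0.534370) = 0.349223.
Expected differing sites = pL ≈ 0.349223 × 324 = 113.148252 ≈ 113.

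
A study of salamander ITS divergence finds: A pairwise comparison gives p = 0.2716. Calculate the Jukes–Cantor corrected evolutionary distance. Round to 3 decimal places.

d = −(3/4) ln(1 − 4p/3) = −0.75 ln(1 − 0.362133) = −0.75 ln(0.637867)
  = −0.75 × (-0.449625) = 0.337219 substitutions/site.

0.337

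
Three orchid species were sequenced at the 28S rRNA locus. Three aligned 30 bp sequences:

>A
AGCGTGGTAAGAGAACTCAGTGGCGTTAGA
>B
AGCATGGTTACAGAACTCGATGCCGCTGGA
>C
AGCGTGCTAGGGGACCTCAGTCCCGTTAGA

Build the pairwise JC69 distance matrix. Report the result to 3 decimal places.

A–B: 8/30 sites differ → p ≈ 0.266667, d = −0.75 ln(1 − 0.355556) = 0.329526 ≈ 0.330.
A–C: 6/30 sites differ → p = 0.2, d = −0.75 ln(1 − 0.266667) = 0.232617 ≈ 0.233.
B–C: 12/30 sites differ → p = 0.4, d = −0.75 ln(1 − 0.533333) = 0.571605 ≈ 0.572.

d(A,B) = 0.330, d(A,C) = 0.233, d(B,C) = 0.572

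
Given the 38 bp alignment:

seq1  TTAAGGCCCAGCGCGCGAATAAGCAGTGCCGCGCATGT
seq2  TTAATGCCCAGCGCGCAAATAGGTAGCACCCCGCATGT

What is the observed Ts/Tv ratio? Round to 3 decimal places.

Transitions are A↔G and C↔T; transversions are all other mismatches.
Transitions: 5. Transversions: 2.
R = 5/2 = 2.500.

2.500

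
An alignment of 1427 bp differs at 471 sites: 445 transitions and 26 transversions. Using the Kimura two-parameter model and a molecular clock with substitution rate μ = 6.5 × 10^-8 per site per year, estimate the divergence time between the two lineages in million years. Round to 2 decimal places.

4.02

P = 445/1427 ≈ 0.311843 and Q = 26/1427 ≈ 0.01822.
Under the Kimura two-parameter model, d = −½ ln(1 − 2P − Q) − ¼ ln(1 − 2Q).
1 − 2P − Q = 0.358094, giving −½ ln(0.358094) = 0.513480.
1 − 2Q = 0.96356, giving −¼ ln(0.96356) = 0.009280.
d = 0.513480 + 0.009280 = 0.522760.
Under a molecular clock d = 2μt, so t = d/(2μ) = 0.522760 / (2 × 6.5 × 10^-8) = 4.02 million years.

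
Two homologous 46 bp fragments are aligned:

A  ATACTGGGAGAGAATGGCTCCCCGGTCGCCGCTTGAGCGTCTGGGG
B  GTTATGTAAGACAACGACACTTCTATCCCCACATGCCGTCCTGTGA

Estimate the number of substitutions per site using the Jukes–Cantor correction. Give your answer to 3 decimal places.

The sequences differ at 23 of 46 sites, so p = 23/46 = 0.5.
d = −(3/4) ln(1 − 4p/3) = −0.75 ln(1 − 0.666667) = −0.75 ln(0.333333)
  = −0.75 × (-1.098613) = 0.823960 substitutions/site.

0.824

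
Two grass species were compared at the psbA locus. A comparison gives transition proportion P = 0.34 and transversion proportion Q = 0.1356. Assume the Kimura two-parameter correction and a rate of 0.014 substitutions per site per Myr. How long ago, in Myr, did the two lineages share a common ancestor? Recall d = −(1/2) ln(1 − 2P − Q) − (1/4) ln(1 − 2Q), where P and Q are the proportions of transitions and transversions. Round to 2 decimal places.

Under the Kimura two-parameter model, d = −½ ln(1 − 2P − Q) − ¼ ln(1 − 2Q).
1 − 2P − Q = 0.1844, giving −½ ln(0.1844) = 0.845324.
1 − 2Q = 0.7288, giving −¼ ln(0.7288) = 0.079089.
d = 0.845324 + 0.079089 = 0.924413.
Under a molecular clock d = 2μt, so t = d/(2μ) = 0.924413 / (2 × 0.014) = 33.01 Myr.

33.01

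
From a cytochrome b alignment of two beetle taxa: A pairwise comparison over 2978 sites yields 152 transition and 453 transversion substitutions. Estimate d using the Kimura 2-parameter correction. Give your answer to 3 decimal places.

0.237

P = 152/2978 ≈ 0.051041 and Q = 453/2978 ≈ 0.152116.
Under the Kimura two-parameter model, d = −½ ln(1 − 2P − Q) − ¼ ln(1 − 2Q).
1 − 2P − Q = 0.745802, giving −½ ln(0.745802) = 0.146648.
1 − 2Q = 0.695768, giving −¼ ln(0.695768) = 0.090685.
d = 0.146648 + 0.090685 = 0.237333.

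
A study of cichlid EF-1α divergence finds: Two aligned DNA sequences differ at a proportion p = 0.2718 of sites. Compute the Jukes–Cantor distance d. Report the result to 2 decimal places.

0.34

d = −(3/4) ln(1 − 4p/3) = −0.75 ln(1 − 0.3624) = −0.75 ln(0.6376)
  = −0.75 × (-0.450044) = 0.337533 substitutions/site.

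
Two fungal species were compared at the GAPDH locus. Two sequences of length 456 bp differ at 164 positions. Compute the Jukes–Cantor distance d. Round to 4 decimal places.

p = 164/456 ≈ 0.359649.
d = −(3/4) ln(1 − 4p/3) = −0.75 ln(1 − 0.479532) = −0.75 ln(0.520468)
  = −0.75 × (-0.653027) = 0.489770 substitutions/site.

0.4898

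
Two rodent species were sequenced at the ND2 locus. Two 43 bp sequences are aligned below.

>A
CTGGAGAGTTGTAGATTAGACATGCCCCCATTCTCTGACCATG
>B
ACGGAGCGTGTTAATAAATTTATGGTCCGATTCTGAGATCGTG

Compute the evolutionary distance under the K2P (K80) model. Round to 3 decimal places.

Of 43 sites, 6 differences are transitions and 13 are transversions, so P = 6/43 ≈ 0.139535 and Q = 13/43 ≈ 0.302326.
Under the Kimura two-parameter model, d = −½ ln(1 − 2P − Q) − ¼ ln(1 − 2Q).
1 − 2P − Q = 0.418604, giving −½ ln(0.418604) = 0.435415.
1 − 2Q = 0.395348, giving −¼ ln(0.395348) = 0.231997.
d = 0.435415 + 0.231997 = 0.667412.

0.667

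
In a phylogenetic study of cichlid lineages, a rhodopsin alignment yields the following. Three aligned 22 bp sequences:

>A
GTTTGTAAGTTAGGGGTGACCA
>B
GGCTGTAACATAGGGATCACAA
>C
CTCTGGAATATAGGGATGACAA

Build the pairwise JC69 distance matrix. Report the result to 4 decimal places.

A–B: 7/22 sites differ → p ≈ 0.318182, d = −0.75 ln(1 − 0.424243) = 0.414052 ≈ 0.4141.
A–C: 7/22 sites differ → p ≈ 0.318182, d = −0.75 ln(1 − 0.424243) = 0.414052 ≈ 0.4141.
B–C: 5/22 sites differ → p ≈ 0.227273, d = −0.75 ln(1 − 0.303031) = 0.270761 ≈ 0.2708.

d(A,B) = 0.4141, d(A,C) = 0.4141, d(B,C) = 0.2708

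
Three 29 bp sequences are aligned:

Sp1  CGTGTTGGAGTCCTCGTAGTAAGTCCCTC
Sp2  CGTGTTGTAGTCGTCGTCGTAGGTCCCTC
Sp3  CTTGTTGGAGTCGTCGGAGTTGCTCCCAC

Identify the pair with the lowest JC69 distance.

Sp1 and Sp2

Sp1–Sp2: 4/29 differ, p = 0.138, d = 0.152.
Sp1–Sp3: 7/29 differ, p = 0.241, d = 0.291.
Sp2–Sp3: 7/29 differ, p = 0.241, d = 0.291.
The smallest distance is between Sp1 and Sp2.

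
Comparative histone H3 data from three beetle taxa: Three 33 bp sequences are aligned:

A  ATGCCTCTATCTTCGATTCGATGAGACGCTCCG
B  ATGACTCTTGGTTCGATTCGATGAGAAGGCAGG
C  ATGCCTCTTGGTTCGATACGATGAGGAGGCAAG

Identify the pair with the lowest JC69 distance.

A–B: 9/33 differ, p = 0.273, d = 0.339.
A–C: 10/33 differ, p = 0.303, d = 0.388.
B–C: 4/33 differ, p = 0.121, d = 0.132.
The smallest distance is between B and C.

B and C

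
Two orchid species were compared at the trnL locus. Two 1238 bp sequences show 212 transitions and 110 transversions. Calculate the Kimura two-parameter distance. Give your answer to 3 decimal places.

P = 212/1238 ≈ 0.171244 and Q = 110/1238 ≈ 0.088853.
Under the Kimura two-parameter model, d = −½ ln(1 − 2P − Q) − ¼ ln(1 − 2Q).
1 − 2P − Q = 0.568659, giving −½ ln(0.568659) = 0.282237.
1 − 2Q = 0.822294, giving −¼ ln(0.822294) = 0.048914.
d = 0.282237 + 0.048914 = 0.331151.

0.331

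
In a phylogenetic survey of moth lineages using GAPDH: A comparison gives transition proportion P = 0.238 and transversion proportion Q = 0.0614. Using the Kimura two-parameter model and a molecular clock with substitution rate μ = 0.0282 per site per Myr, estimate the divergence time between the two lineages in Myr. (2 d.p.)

7.41

Under the Kimura two-parameter model, d = −½ ln(1 − 2P − Q) − ¼ ln(1 − 2Q).
1 − 2P − Q = 0.4626, giving −½ ln(0.4626) = 0.385446.
1 − 2Q = 0.8772, giving −¼ ln(0.8772) = 0.032755.
d = 0.385446 + 0.032755 = 0.418201.
Under a molecular clock d = 2μt, so t = d/(2μ) = 0.418201 / (2 × 0.0282) = 7.41 Myr.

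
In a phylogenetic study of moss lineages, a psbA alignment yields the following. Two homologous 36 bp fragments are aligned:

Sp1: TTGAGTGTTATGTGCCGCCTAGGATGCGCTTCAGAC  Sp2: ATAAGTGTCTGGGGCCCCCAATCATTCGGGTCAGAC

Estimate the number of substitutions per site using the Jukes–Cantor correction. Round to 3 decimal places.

0.493

The sequences differ at 13 of 36 sites, so p = 13/36 ≈ 0.361111.
d = −(3/4) ln(1 − 4p/3) = −0.75 ln(1 − 0.481481) = −0.75 ln(0.518519)
  = −0.75 × (-0.656779) = 0.492584 substitutions/site.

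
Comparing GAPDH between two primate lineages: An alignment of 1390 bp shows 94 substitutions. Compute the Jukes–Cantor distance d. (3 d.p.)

0.071

p = 94/1390 ≈ 0.067626.
d = −(3/4) ln(1 − 4p/3) = −0.75 ln(1 − 0.090168) = −0.75 ln(0.909832)
  = −0.75 × (-0.094495) = 0.070871 substitutions/site.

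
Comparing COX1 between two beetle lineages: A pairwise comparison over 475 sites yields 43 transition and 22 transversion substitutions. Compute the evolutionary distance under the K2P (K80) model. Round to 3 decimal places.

0.153

P = 43/475 ≈ 0.090526 and Q = 22/475 ≈ 0.046316.
Under the Kimura two-parameter model, d = −½ ln(1 − 2P − Q) − ¼ ln(1 − 2Q).
1 − 2P − Q = 0.772632, giving −½ ln(0.772632) = 0.128976.
1 − 2Q = 0.907368, giving −¼ ln(0.907368) = 0.024302.
d = 0.128976 + 0.024302 = 0.153278.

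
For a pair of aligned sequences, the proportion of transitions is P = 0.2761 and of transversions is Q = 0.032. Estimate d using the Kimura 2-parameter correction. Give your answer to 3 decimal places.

0.455

Under the Kimura two-parameter model, d = −½ ln(1 − 2P − Q) − ¼ ln(1 − 2Q).
1 − 2P − Q = 0.4158, giving −½ ln(0.4158) = 0.438775.
1 − 2Q = 0.936, giving −¼ ln(0.936) = 0.016535.
d = 0.438775 + 0.016535 = 0.455310.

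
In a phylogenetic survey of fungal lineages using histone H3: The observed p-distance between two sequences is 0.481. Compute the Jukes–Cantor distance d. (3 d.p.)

d = −(3/4) ln(1 − 4p/3) = −0.75 ln(1 − 0.641333) = −0.75 ln(0.358667)
  = −0.75 × (-1.025361) = 0.769021 substitutions/site.

0.769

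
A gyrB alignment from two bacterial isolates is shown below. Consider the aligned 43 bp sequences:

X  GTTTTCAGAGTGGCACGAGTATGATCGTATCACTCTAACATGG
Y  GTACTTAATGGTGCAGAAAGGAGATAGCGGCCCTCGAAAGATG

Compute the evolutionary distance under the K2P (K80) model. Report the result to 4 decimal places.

Of 43 sites, 9 differences are transitions and 14 are transversions, so P = 9/43 ≈ 0.209302 and Q = 14/43 ≈ 0.325581.
Under the Kimura two-parameter model, d = −½ ln(1 − 2P − Q) − ¼ ln(1 − 2Q).
1 − 2P − Q = 0.255815, giving −½ ln(0.255815) = 0.681650.
1 − 2Q = 0.348838, giving −¼ ln(0.348838) = 0.263287.
d = 0.681650 + 0.263287 = 0.944937.

0.9449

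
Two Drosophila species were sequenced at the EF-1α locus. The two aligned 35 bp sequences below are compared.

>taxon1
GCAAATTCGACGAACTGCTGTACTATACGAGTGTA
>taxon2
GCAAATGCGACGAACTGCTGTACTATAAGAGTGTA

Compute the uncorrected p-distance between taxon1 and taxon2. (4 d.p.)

The sequences differ at 2 of 35 positions (sites 7, 28).
p = 2/35 = 0.057142… ≈ 0.0571 (to 4 d.p.).

0.0571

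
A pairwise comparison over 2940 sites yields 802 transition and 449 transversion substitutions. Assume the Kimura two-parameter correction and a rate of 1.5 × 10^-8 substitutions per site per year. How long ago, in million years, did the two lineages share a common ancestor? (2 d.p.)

P = 802/2940 ≈ 0.272789 and Q = 449/2940 ≈ 0.152721.
Under the Kimura two-parameter model, d = −½ ln(1 − 2P − Q) − ¼ ln(1 − 2Q).
1 − 2P − Q = 0.301701, giving −½ ln(0.301701) = 0.599159.
1 − 2Q = 0.694558, giving −¼ ln(0.694558) = 0.091120.
d = 0.599159 + 0.091120 = 0.690279.
Under a molecular clock d = 2μt, so t = d/(2μ) = 0.690279 / (2 × 1.5 × 10^-8) = 23.01 million years.

23.01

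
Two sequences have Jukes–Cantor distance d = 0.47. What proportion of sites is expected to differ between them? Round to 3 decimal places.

0.349

p = (3/4)(1 − e^(−4d/3)) = 0.75 × (1 − e^(-0.626667)) = 0.75 × (1 − 0.534370) = 0.349223.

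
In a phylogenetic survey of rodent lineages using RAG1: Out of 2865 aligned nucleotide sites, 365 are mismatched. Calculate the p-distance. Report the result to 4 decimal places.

p = 365/2865 = 0.127399… ≈ 0.1274 (to 4 d.p.).

0.1274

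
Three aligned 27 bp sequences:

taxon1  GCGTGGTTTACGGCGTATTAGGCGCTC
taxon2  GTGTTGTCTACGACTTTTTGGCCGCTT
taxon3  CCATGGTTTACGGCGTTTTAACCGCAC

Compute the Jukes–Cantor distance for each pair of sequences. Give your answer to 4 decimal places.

taxon1–taxon2: 9/27 sites differ → p ≈ 0.333333, d = −0.75 ln(1 − 0.444444) = 0.440839 ≈ 0.4408.
taxon1–taxon3: 6/27 sites differ → p ≈ 0.222222, d = −0.75 ln(1 − 0.296296) = 0.263548 ≈ 0.2635.
taxon2–taxon3: 11/27 sites differ → p ≈ 0.407407, d = −0.75 ln(1 − 0.543209) = 0.587647 ≈ 0.5876.

d(taxon1,taxon2) = 0.4408, d(taxon1,taxon3) = 0.2635, d(taxon2,taxon3) = 0.5876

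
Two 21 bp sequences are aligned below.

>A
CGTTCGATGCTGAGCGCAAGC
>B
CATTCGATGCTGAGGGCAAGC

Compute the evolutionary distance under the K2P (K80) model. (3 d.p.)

0.102

Of 21 sites, 1 differences are transitions and 1 are transversions, so P = 1/21 ≈ 0.047619 and Q = 1/21 ≈ 0.047619.
Under the Kimura two-parameter model, d = −½ ln(1 − 2P − Q) − ¼ ln(1 − 2Q).
1 − 2P − Q = 0.857143, giving −½ ln(0.857143) = 0.077075.
1 − 2Q = 0.904762, giving −¼ ln(0.904762) = 0.025021.
d = 0.077075 + 0.025021 = 0.102096.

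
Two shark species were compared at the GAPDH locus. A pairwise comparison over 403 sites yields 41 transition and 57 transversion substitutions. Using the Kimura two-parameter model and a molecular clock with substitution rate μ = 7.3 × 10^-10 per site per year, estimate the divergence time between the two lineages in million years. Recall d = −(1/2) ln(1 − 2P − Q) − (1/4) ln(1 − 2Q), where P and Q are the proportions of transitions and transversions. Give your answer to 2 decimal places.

201.80

P = 41/403 ≈ 0.101737 and Q = 57/403 ≈ 0.141439.
Under the Kimura two-parameter model, d = −½ ln(1 − 2P − Q) − ¼ ln(1 − 2Q).
1 − 2P − Q = 0.655087, giving −½ ln(0.655087) = 0.211494.
1 − 2Q = 0.717122, giving −¼ ln(0.717122) = 0.083127.
d = 0.211494 + 0.083127 = 0.294621.
Under a molecular clock d = 2μt, so t = d/(2μ) = 0.294621 / (2 × 7.3 × 10^-10) = 201.80 million years.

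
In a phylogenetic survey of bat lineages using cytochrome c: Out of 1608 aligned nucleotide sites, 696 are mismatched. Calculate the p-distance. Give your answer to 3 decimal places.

0.433

p = 696/1608 = 0.432835… ≈ 0.433 (to 3 d.p.).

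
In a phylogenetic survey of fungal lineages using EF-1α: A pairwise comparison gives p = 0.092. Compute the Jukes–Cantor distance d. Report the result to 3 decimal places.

0.098

d = −(3/4) ln(1 − 4p/3) = −0.75 ln(1 − 0.122667) = −0.75 ln(0.877333)
  = −0.75 × (-0.130869) = 0.098152 substitutions/site.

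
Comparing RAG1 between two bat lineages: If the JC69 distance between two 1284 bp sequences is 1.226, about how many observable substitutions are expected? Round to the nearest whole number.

775

Invert JC69: p = (3/4)(1 − e^(−4d/3)) = 0.75 × (1 − e^(-1.634667)) = 0.75 × (1 − 0.195017) = 0.603737.
Expected differing sites = pL ≈ 0.603737 × 1284 = 775.198308 ≈ 775.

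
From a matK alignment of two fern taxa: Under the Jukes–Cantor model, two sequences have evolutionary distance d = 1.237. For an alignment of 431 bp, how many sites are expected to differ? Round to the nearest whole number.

261

Invert JC69: p = (3/4)(1 − e^(−4d/3)) = 0.75 × (1 − e^(-1.649333)) = 0.75 × (1 − 0.192178) = 0.605867.
Expected differing sites = pL ≈ 0.605867 × 431 = 261.128677 ≈ 261.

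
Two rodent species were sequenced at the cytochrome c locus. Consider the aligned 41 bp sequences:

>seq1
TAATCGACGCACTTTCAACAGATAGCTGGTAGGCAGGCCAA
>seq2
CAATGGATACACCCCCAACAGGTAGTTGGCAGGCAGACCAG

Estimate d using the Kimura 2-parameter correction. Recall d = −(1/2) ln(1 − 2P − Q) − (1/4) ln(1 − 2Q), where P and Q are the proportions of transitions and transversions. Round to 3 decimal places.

0.424

Of 41 sites, 11 differences are transitions and 1 are transversions, so P = 11/41 ≈ 0.268293 and Q = 1/41 ≈ 0.02439.
Under the Kimura two-parameter model, d = −½ ln(1 − 2P − Q) − ¼ ln(1 − 2Q).
1 − 2P − Q = 0.439024, giving −½ ln(0.439024) = 0.411601.
1 − 2Q = 0.95122, giving −¼ ln(0.95122) = 0.012502.
d = 0.411601 + 0.012502 = 0.424103.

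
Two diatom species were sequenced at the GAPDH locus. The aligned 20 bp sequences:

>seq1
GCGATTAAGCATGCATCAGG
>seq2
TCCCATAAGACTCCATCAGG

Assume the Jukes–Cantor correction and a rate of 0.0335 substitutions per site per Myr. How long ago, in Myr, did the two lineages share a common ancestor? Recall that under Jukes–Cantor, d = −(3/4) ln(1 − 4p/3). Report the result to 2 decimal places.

7.04

The sequences differ at 7 of 20 sites (1, 3, 4, 5, 10, 11, 13), so p = 7/20 = 0.35.
d = −(3/4) ln(1 − 4p/3) = −0.75 ln(1 − 0.466667) = −0.75 ln(0.533333)
  = −0.75 × (-0.628609) = 0.471457 substitutions/site.
Under a molecular clock d = 2μt, so t = d/(2μ) = 0.471457 / (2 × 0.0335) = 7.04 Myr.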